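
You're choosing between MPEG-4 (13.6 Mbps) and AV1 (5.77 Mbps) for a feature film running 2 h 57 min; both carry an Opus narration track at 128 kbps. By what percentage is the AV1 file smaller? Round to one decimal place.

2 h 57 min = 177 min = 10620 s
Audio: 128 kbps = 0.128 Mbps.
MPEG-4: 13.728 Mbps × 10620 s = 145791.4 Mb = 16.972 GiB.
AV1: 5.898 Mbps × 10620 s = 62636.8 Mb = 7.292 GiB.
Reduction: (1 − 7.292/16.972) × 100 = 57.04%.

57.0%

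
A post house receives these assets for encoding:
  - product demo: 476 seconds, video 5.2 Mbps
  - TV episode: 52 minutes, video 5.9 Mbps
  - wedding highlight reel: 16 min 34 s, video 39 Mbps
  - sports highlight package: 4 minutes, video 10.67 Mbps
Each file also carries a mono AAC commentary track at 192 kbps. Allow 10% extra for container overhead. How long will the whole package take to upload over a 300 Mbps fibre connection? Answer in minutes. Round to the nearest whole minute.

4 minutes

Audio: 192 kbps = 0.192 Mbps.
product demo: 5.392 Mbps × 476 s × 1.10 = 2823.3 Mb
TV episode: 6.092 Mbps × 3120 s × 1.10 = 20907.7 Mb
wedding highlight reel: 39.192 Mbps × 994 s × 1.10 = 42852.5 Mb
sports highlight package: 10.862 Mbps × 240 s × 1.10 = 2867.6 Mb
Total: 69451.1 Mb = 8681.4 MB.
At 300 Mbps: 69451.1 / 300 = 232 s ≈ 3.86 minutes.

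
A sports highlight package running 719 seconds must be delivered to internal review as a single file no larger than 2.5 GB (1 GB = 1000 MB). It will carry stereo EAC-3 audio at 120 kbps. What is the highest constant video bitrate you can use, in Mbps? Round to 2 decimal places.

27.70 Mbps

Budget: 2.5 GB = 20000.0 Mb.
Total bitrate budget: 20000.0 Mb / 719 s = 27.816 Mbps.
Audio: 120 kbps = 0.120 Mbps.
Video: 27.816 − 0.120 = 27.696 Mbps.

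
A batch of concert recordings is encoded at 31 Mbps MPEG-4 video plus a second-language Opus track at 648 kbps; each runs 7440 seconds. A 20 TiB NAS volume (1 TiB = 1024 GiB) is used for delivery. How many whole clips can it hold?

Audio: 648 kbps = 0.648 Mbps.
Total bitrate: 31.648 Mbps.
Per item: 31.648 Mbps × 7440 s = 235,461 Mb = 29,433 MB.
Capacity: 20 TiB = 175,921,860 Mb; 747.14 items → 747 complete.

747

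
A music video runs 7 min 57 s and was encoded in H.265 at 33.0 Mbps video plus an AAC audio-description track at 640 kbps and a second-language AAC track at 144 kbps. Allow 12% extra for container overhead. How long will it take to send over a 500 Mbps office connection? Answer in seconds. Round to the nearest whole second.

7 min 57 s = 477 s
Audio total: 640 + 144 = 784 kbps = 0.784 Mbps.
Total bitrate: 33.784 Mbps.
File: 33.784 Mbps × 477 s = 16115.0 Mb.
With 12% container overhead: ×1.12. → 18048.8 Mb.
At 500 Mbps: 18048.8 / 500 = 36.1 s ≈ 36.1 seconds.

36 seconds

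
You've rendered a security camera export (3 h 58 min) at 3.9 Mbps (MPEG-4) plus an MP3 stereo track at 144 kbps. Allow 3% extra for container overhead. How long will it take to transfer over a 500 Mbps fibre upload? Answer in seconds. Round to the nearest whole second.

3 h 58 min = 238 min = 14280 s
Audio: 144 kbps = 0.144 Mbps.
Total bitrate: 4.044 Mbps.
File: 4.044 Mbps × 14280 s = 57748.3 Mb.
With 3% container overhead: ×1.03. → 59480.8 Mb.
At 500 Mbps: 59480.8 / 500 = 119.0 s ≈ 119 seconds.

119 seconds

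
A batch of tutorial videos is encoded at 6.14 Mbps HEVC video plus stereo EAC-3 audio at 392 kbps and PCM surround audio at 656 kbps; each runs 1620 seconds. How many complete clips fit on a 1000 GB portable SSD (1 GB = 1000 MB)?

687

Audio total: 392 + 656 = 1048 kbps = 1.048 Mbps.
Total bitrate: 7.188 Mbps.
Per item: 7.188 Mbps × 1620 s = 11,645 Mb = 1,456 MB.
Capacity: 1000 GB = 8,000,000 Mb; 687.02 items → 687 complete.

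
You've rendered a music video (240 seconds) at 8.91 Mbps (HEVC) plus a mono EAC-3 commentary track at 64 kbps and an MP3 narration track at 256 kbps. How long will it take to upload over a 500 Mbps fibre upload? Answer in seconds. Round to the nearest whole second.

4 seconds

Audio total: 64 + 256 = 320 kbps = 0.320 Mbps.
Total bitrate: 9.230 Mbps.
File: 9.230 Mbps × 240 s = 2215.2 Mb.
At 500 Mbps: 2215.2 / 500 = 4.4 s ≈ 4.43 seconds.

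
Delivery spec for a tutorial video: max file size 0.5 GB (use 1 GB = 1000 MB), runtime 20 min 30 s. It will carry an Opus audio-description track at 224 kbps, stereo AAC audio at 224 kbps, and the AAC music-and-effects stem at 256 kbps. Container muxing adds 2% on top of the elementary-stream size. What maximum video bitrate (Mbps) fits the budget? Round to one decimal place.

Budget: 0.5 GB = 4000.0 Mb.
Stream payload after overhead: 4000.0 / 1.02 = 3921.6 Mb.
20 min 30 s = 1230 s
Total bitrate budget: 3921.6 Mb / 1230 s = 3.188 Mbps.
Audio total: 224 + 224 + 256 = 704 kbps = 0.704 Mbps.
Video: 3.188 − 0.704 = 2.484 Mbps.

2.5 Mbps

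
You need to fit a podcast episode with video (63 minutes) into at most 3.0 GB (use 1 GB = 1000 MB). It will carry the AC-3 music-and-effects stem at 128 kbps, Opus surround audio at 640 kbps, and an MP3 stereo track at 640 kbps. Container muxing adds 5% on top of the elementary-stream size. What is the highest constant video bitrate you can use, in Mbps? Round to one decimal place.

Budget: 3.0 GB = 24000.0 Mb.
Stream payload after overhead: 24000.0 / 1.05 = 22857.1 Mb.
63 min = 3780 s
Total bitrate budget: 22857.1 Mb / 3780 s = 6.047 Mbps.
Audio total: 128 + 640 + 640 = 1408 kbps = 1.408 Mbps.
Video: 6.047 − 1.408 = 4.639 Mbps.

4.6 Mbps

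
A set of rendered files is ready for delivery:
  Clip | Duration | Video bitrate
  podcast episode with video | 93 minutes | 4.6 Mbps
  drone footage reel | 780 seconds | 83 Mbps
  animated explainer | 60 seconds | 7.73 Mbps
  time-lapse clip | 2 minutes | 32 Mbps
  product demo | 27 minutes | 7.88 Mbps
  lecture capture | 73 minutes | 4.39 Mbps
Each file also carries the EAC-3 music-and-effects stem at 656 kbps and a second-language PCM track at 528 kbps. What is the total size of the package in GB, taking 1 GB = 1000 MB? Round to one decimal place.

Audio total: 656 + 528 = 1184 kbps = 1.184 Mbps.
podcast episode with video: 5.784 Mbps × 5580 s = 32274.7 Mb
drone footage reel: 84.184 Mbps × 780 s = 65663.5 Mb
animated explainer: 8.914 Mbps × 60 s = 534.8 Mb
time-lapse clip: 33.184 Mbps × 120 s = 3982.1 Mb
product demo: 9.064 Mbps × 1620 s = 14683.7 Mb
lecture capture: 5.574 Mbps × 4380 s = 24414.1 Mb
Total: 141553.0 Mb = 17694.1 MB.
= 17.69 GB.

17.7 GB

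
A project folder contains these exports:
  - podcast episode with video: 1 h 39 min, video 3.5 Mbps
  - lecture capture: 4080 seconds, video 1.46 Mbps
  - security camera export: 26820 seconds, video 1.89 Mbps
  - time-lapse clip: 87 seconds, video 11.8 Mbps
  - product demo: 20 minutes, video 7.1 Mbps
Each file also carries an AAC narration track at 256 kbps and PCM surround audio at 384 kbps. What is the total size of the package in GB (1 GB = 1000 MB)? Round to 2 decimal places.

13.92 GB

Audio total: 256 + 384 = 640 kbps = 0.640 Mbps.
podcast episode with video: 4.140 Mbps × 5940 s = 24591.6 Mb
lecture capture: 2.100 Mbps × 4080 s = 8568.0 Mb
security camera export: 2.530 Mbps × 26820 s = 67854.6 Mb
time-lapse clip: 12.440 Mbps × 87 s = 1082.3 Mb
product demo: 7.740 Mbps × 1200 s = 9288.0 Mb
Total: 111384.5 Mb = 13923.1 MB.
= 13.92 GB.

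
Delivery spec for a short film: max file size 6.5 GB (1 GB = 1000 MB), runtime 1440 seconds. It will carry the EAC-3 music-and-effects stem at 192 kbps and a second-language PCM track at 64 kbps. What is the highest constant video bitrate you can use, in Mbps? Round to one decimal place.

35.9 Mbps

Budget: 6.5 GB = 52000.0 Mb.
Total bitrate budget: 52000.0 Mb / 1440 s = 36.111 Mbps.
Audio total: 192 + 64 = 256 kbps = 0.256 Mbps.
Video: 36.111 − 0.256 = 35.855 Mbps.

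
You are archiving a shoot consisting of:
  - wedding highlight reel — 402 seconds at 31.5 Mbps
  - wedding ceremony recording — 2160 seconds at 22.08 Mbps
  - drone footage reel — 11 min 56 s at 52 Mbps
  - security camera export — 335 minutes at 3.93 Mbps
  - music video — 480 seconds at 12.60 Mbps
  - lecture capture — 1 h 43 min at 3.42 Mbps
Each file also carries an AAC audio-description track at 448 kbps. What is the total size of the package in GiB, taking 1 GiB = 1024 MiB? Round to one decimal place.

Audio: 448 kbps = 0.448 Mbps.
wedding highlight reel: 31.948 Mbps × 402 s = 12843.1 Mb
wedding ceremony recording: 22.528 Mbps × 2160 s = 48660.5 Mb
drone footage reel: 52.448 Mbps × 716 s = 37552.8 Mb
security camera export: 4.378 Mbps × 20100 s = 87997.8 Mb
music video: 13.048 Mbps × 480 s = 6263.0 Mb
lecture capture: 3.868 Mbps × 6180 s = 23904.2 Mb
Total: 217221.4 Mb = 27152.7 MB.
= 25.29 GiB.

25.3 GiB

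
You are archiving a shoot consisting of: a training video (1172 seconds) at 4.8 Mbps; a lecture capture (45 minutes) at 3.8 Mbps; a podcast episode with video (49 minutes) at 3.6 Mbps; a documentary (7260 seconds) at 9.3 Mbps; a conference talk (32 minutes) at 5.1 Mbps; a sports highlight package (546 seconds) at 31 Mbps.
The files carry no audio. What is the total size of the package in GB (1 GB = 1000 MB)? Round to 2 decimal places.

15.09 GB

training video: 4.800 Mbps × 1172 s = 5625.6 Mb
lecture capture: 3.800 Mbps × 2700 s = 10260.0 Mb
podcast episode with video: 3.600 Mbps × 2940 s = 10584.0 Mb
documentary: 9.300 Mbps × 7260 s = 67518.0 Mb
conference talk: 5.100 Mbps × 1920 s = 9792.0 Mb
sports highlight package: 31.000 Mbps × 546 s = 16926.0 Mb
Total: 120705.6 Mb = 15088.2 MB.
= 15.09 GB.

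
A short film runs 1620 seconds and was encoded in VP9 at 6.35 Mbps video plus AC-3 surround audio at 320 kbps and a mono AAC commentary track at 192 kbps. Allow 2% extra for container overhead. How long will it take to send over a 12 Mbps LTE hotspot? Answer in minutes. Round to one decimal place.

Audio total: 320 + 192 = 512 kbps = 0.512 Mbps.
Total bitrate: 6.862 Mbps.
File: 6.862 Mbps × 1620 s = 11116.4 Mb.
With 2% container overhead: ×1.02. → 11338.8 Mb.
At 12 Mbps: 11338.8 / 12 = 944.9 s ≈ 15.7 minutes.

15.7 minutes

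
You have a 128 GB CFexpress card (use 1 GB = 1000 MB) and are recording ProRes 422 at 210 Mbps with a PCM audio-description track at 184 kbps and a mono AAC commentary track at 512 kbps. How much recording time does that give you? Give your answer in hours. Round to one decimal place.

1.4 hours

Audio total: 184 + 512 = 696 kbps = 0.696 Mbps.
Total bitrate: 210 + 0.696 = 210.696 Mbps.
Capacity: 128 GB = 1,024,000 Mb.
Recording time: 1,024,000 / 210.696 = 4,860 s ≈ 1.35 hours.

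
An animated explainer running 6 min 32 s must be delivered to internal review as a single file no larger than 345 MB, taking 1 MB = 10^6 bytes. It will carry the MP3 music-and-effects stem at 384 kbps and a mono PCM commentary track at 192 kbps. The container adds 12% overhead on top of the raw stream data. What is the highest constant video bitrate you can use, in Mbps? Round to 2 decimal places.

Budget: 345 MB = 2760.0 Mb.
Stream payload after overhead: 2760.0 / 1.12 = 2464.3 Mb.
6 min 32 s = 392 s
Total bitrate budget: 2464.3 Mb / 392 s = 6.286 Mbps.
Audio total: 384 + 192 = 576 kbps = 0.576 Mbps.
Video: 6.286 − 0.576 = 5.710 Mbps.

5.71 Mbps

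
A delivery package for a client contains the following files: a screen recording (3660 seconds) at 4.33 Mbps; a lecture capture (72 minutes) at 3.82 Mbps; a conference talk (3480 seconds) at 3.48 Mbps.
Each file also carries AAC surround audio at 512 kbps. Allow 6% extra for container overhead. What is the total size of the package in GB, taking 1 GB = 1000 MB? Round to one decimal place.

6.7 GB

Audio: 512 kbps = 0.512 Mbps.
screen recording: 4.842 Mbps × 3660 s × 1.06 = 18785.0 Mb
lecture capture: 4.332 Mbps × 4320 s × 1.06 = 19837.1 Mb
conference talk: 3.992 Mbps × 3480 s × 1.06 = 14725.7 Mb
Total: 53347.8 Mb = 6668.5 MB.
= 6.668 GB.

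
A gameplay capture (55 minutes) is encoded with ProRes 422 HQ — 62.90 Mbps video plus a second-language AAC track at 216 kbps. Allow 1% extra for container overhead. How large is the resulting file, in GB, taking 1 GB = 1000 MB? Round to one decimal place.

26.3 GB

55 min = 3300 s
Audio: 216 kbps = 0.216 Mbps.
Total bitrate: 62.90 + 0.216 = 63.116 Mbps.
Stream data: 63.116 Mbps × 3300 s = 208282.8 Mb.
With 1% container overhead: ×1.01.
210,366 Mb ÷ 8 = 26,296 MB → 26.30 GB.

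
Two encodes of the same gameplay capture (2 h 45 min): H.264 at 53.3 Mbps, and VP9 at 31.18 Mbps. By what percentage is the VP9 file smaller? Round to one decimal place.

2 h 45 min = 165 min = 9900 s
H.264: 53.300 Mbps × 9900 s = 527670.0 Mb = 65.959 GB.
VP9: 31.180 Mbps × 9900 s = 308682.0 Mb = 38.585 GB.
Reduction: (1 − 38.585/65.959) × 100 = 41.50%.

41.5%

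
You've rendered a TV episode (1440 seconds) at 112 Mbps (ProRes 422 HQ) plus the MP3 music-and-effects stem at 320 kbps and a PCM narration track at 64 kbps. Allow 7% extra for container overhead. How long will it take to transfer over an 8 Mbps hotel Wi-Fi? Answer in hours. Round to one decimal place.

6.0 hours

Audio total: 320 + 64 = 384 kbps = 0.384 Mbps.
Total bitrate: 112.384 Mbps.
File: 112.384 Mbps × 1440 s = 161833.0 Mb.
With 7% container overhead: ×1.07. → 173161.3 Mb.
At 8 Mbps: 173161.3 / 8 = 21645.2 s ≈ 6.01 hours.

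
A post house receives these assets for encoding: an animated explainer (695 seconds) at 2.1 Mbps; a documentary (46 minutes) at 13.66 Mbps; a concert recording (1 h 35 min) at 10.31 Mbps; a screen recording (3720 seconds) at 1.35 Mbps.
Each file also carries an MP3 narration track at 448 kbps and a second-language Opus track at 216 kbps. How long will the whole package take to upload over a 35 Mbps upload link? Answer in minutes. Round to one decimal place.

53.1 minutes

Audio total: 448 + 216 = 664 kbps = 0.664 Mbps.
animated explainer: 2.764 Mbps × 695 s = 1921.0 Mb
documentary: 14.324 Mbps × 2760 s = 39534.2 Mb
concert recording: 10.974 Mbps × 5700 s = 62551.8 Mb
screen recording: 2.014 Mbps × 3720 s = 7492.1 Mb
Total: 111499.1 Mb = 13937.4 MB.
At 35 Mbps: 111499.1 / 35 = 3186 s ≈ 53.1 minutes.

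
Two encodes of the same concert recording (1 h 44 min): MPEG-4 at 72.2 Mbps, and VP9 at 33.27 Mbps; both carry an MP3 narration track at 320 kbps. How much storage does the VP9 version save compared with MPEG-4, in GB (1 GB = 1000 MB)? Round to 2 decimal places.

30.37 GB

1 h 44 min = 104 min = 6240 s
Audio: 320 kbps = 0.320 Mbps.
MPEG-4: 72.520 Mbps × 6240 s = 452524.8 Mb = 56.566 GB.
VP9: 33.590 Mbps × 6240 s = 209601.6 Mb = 26.200 GB.
Saving: 56.566 − 26.200 = 30.365 GB.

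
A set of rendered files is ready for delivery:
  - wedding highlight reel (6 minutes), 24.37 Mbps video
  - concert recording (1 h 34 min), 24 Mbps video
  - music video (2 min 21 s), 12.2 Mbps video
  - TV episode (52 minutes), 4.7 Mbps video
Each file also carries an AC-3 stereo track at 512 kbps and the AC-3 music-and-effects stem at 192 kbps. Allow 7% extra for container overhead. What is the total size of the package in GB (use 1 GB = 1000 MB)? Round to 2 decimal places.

Audio total: 512 + 192 = 704 kbps = 0.704 Mbps.
wedding highlight reel: 25.074 Mbps × 360 s × 1.07 = 9658.5 Mb
concert recording: 24.704 Mbps × 5640 s × 1.07 = 149083.7 Mb
music video: 12.904 Mbps × 141 s × 1.07 = 1946.8 Mb
TV episode: 5.404 Mbps × 3120 s × 1.07 = 18040.7 Mb
Total: 178729.7 Mb = 22341.2 MB.
= 22.34 GB.

22.34 GB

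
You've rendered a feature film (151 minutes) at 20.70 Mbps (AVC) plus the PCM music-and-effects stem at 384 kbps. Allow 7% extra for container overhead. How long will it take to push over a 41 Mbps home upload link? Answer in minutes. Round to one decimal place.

151 min = 9060 s
Audio: 384 kbps = 0.384 Mbps.
Total bitrate: 21.084 Mbps.
File: 21.084 Mbps × 9060 s = 191021.0 Mb.
With 7% container overhead: ×1.07. → 204392.5 Mb.
At 41 Mbps: 204392.5 / 41 = 4985.2 s ≈ 83.1 minutes.

83.1 minutes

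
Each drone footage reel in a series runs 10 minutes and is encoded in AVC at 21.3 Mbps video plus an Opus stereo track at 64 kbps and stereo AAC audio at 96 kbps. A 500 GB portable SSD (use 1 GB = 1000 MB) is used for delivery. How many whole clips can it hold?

10 min = 600 s
Audio total: 64 + 96 = 160 kbps = 0.160 Mbps.
Total bitrate: 21.460 Mbps.
Per item: 21.460 Mbps × 600 s = 12,876 Mb = 1,610 MB.
Capacity: 500 GB = 4,000,000 Mb; 310.66 items → 310 complete.

310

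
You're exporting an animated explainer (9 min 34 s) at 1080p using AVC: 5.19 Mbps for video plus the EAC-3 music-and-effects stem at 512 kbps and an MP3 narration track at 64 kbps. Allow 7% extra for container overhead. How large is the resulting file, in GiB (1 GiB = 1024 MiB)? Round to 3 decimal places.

9 min 34 s = 574 s
Audio total: 512 + 64 = 576 kbps = 0.576 Mbps.
Total bitrate: 5.19 + 0.576 = 5.766 Mbps.
Stream data: 5.766 Mbps × 574 s = 3309.7 Mb.
With 7% container overhead: ×1.07.
3,541 Mb = 442,670,235 bytes ÷ 1,073,741,824 = 0.4123 GiB.

0.412 GiB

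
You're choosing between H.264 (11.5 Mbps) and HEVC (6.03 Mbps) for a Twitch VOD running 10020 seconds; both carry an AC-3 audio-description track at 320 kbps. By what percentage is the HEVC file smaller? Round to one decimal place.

46.3%

Audio: 320 kbps = 0.320 Mbps.
H.264: 11.820 Mbps × 10020 s = 118436.4 Mb = 13.788 GiB.
HEVC: 6.350 Mbps × 10020 s = 63627.0 Mb = 7.407 GiB.
Reduction: (1 − 7.407/13.788) × 100 = 46.28%.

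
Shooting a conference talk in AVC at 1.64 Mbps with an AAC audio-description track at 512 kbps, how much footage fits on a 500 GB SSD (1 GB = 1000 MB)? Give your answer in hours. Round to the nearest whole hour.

Audio: 512 kbps = 0.512 Mbps.
Total bitrate: 1.64 + 0.512 = 2.152 Mbps.
Capacity: 500 GB = 4,000,000 Mb.
Recording time: 4,000,000 / 2.152 = 1,858,736 s ≈ 516 hours.

516 hours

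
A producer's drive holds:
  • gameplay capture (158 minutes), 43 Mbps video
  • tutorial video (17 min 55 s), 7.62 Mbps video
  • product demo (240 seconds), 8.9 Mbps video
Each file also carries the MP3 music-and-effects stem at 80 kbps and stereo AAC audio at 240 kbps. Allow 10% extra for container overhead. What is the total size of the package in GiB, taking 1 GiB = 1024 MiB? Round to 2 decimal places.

Audio total: 80 + 240 = 320 kbps = 0.320 Mbps.
gameplay capture: 43.320 Mbps × 9480 s × 1.10 = 451741.0 Mb
tutorial video: 7.940 Mbps × 1075 s × 1.10 = 9389.0 Mb
product demo: 9.220 Mbps × 240 s × 1.10 = 2434.1 Mb
Total: 463564.1 Mb = 57945.5 MB.
= 53.97 GiB.

53.97 GiB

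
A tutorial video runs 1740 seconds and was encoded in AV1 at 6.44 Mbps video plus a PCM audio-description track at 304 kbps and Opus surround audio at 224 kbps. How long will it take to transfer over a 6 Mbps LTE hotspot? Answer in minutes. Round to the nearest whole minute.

34 minutes

Audio total: 304 + 224 = 528 kbps = 0.528 Mbps.
Total bitrate: 6.968 Mbps.
File: 6.968 Mbps × 1740 s = 12124.3 Mb.
At 6 Mbps: 12124.3 / 6 = 2020.7 s ≈ 33.7 minutes.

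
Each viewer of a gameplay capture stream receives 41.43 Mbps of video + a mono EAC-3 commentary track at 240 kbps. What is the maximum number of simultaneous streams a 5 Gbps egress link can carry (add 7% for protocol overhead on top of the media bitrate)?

Audio: 240 kbps = 0.240 Mbps.
Per-viewer media rate: 41.670 Mbps.
On the wire with 7% overhead: 44.587 Mbps.
5 Gbps = 5,000 Mbps; 5,000 / 44.587 = 112.14 → 112 viewers.

112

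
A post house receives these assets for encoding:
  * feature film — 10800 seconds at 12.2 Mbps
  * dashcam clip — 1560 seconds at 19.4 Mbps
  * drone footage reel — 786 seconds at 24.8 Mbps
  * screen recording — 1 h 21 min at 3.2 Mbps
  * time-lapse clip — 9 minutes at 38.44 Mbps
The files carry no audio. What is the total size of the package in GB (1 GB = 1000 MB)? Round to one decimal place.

feature film: 12.200 Mbps × 10800 s = 131760.0 Mb
dashcam clip: 19.400 Mbps × 1560 s = 30264.0 Mb
drone footage reel: 24.800 Mbps × 786 s = 19492.8 Mb
screen recording: 3.200 Mbps × 4860 s = 15552.0 Mb
time-lapse clip: 38.440 Mbps × 540 s = 20757.6 Mb
Total: 217826.4 Mb = 27228.3 MB.
= 27.23 GB.

27.2 GB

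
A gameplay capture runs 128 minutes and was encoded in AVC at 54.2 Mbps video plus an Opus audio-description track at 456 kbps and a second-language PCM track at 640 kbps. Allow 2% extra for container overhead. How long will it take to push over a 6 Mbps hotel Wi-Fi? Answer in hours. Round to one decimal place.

20.1 hours

128 min = 7680 s
Audio total: 456 + 640 = 1096 kbps = 1.096 Mbps.
Total bitrate: 55.296 Mbps.
File: 55.296 Mbps × 7680 s = 424673.3 Mb.
With 2% container overhead: ×1.02. → 433166.7 Mb.
At 6 Mbps: 433166.7 / 6 = 72194.5 s ≈ 20.1 hours.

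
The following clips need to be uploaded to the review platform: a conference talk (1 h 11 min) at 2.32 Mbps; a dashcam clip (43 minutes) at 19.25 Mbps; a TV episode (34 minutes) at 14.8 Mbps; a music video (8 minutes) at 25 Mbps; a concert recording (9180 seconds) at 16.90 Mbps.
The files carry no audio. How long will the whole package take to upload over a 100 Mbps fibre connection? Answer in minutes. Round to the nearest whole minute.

conference talk: 2.320 Mbps × 4260 s = 9883.2 Mb
dashcam clip: 19.250 Mbps × 2580 s = 49665.0 Mb
TV episode: 14.800 Mbps × 2040 s = 30192.0 Mb
music video: 25.000 Mbps × 480 s = 12000.0 Mb
concert recording: 16.900 Mbps × 9180 s = 155142.0 Mb
Total: 256882.2 Mb = 32110.3 MB.
At 100 Mbps: 256882.2 / 100 = 2569 s ≈ 42.8 minutes.

43 minutes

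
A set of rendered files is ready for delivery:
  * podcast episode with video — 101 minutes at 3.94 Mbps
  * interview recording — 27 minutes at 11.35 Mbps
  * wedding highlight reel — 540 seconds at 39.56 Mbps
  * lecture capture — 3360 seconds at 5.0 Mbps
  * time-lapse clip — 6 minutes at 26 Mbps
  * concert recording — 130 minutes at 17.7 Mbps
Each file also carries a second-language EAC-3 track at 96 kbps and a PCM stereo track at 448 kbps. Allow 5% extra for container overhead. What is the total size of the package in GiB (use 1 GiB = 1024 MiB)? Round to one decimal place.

29.2 GiB

Audio total: 96 + 448 = 544 kbps = 0.544 Mbps.
podcast episode with video: 4.484 Mbps × 6060 s × 1.05 = 28531.7 Mb
interview recording: 11.894 Mbps × 1620 s × 1.05 = 20231.7 Mb
wedding highlight reel: 40.104 Mbps × 540 s × 1.05 = 22739.0 Mb
lecture capture: 5.544 Mbps × 3360 s × 1.05 = 19559.2 Mb
time-lapse clip: 26.544 Mbps × 360 s × 1.05 = 10033.6 Mb
concert recording: 18.244 Mbps × 7800 s × 1.05 = 149418.4 Mb
Total: 250513.6 Mb = 31314.2 MB.
= 29.16 GiB.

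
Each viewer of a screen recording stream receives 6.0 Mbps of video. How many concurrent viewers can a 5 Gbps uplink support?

5 Gbps = 5,000 Mbps; 5,000 / 6.000 = 833.33 → 833 viewers.

833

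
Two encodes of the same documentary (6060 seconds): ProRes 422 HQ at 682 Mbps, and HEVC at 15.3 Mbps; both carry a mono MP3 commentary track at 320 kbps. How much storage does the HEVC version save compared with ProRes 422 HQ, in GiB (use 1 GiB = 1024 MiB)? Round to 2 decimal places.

470.34 GiB

Audio: 320 kbps = 0.320 Mbps.
ProRes 422 HQ: 682.320 Mbps × 6060 s = 4134859.2 Mb = 481.361 GiB.
HEVC: 15.620 Mbps × 6060 s = 94657.2 Mb = 11.020 GiB.
Saving: 481.361 − 11.020 = 470.341 GiB.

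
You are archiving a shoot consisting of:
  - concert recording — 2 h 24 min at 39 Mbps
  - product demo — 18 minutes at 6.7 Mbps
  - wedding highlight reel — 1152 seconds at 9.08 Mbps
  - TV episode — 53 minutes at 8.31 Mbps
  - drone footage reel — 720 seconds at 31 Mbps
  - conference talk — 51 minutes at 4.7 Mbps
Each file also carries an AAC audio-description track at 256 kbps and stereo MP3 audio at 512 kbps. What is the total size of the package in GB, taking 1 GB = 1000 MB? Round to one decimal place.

53.9 GB

Audio total: 256 + 512 = 768 kbps = 0.768 Mbps.
concert recording: 39.768 Mbps × 8640 s = 343595.5 Mb
product demo: 7.468 Mbps × 1080 s = 8065.4 Mb
wedding highlight reel: 9.848 Mbps × 1152 s = 11344.9 Mb
TV episode: 9.078 Mbps × 3180 s = 28868.0 Mb
drone footage reel: 31.768 Mbps × 720 s = 22873.0 Mb
conference talk: 5.468 Mbps × 3060 s = 16732.1 Mb
Total: 431478.9 Mb = 53934.9 MB.
= 53.93 GB.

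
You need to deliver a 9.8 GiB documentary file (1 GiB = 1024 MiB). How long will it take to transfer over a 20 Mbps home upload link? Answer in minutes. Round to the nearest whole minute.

File: 9.8 GiB = 84181.4 Mb.
At 20 Mbps: 84181.4 / 20 = 4209.1 s ≈ 70.2 minutes.

70 minutes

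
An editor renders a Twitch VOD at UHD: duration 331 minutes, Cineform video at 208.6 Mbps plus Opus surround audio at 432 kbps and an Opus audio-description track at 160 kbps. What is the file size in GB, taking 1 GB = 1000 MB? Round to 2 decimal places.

519.32 GB

331 min = 19860 s
Audio total: 432 + 160 = 592 kbps = 0.592 Mbps.
Total bitrate: 208.6 + 0.592 = 209.192 Mbps.
Stream data: 209.192 Mbps × 19860 s = 4154553.1 Mb.
4,154,553 Mb ÷ 8 = 519,319 MB → 519.3 GB.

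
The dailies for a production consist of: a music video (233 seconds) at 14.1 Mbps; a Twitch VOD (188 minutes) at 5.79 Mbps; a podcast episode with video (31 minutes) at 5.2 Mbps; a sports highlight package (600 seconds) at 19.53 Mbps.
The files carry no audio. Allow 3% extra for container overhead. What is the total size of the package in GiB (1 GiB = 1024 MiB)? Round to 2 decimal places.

music video: 14.100 Mbps × 233 s × 1.03 = 3383.9 Mb
Twitch VOD: 5.790 Mbps × 11280 s × 1.03 = 67270.5 Mb
podcast episode with video: 5.200 Mbps × 1860 s × 1.03 = 9962.2 Mb
sports highlight package: 19.530 Mbps × 600 s × 1.03 = 12069.5 Mb
Total: 92686.1 Mb = 11585.8 MB.
= 10.79 GiB.

10.79 GiB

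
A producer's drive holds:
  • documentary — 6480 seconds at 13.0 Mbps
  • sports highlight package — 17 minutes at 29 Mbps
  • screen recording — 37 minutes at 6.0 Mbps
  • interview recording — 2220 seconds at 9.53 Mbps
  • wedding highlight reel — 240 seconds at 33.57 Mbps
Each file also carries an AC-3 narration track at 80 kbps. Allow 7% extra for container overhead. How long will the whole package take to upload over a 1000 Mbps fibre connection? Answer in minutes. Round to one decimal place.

2.8 minutes

Audio: 80 kbps = 0.080 Mbps.
documentary: 13.080 Mbps × 6480 s × 1.07 = 90691.5 Mb
sports highlight package: 29.080 Mbps × 1020 s × 1.07 = 31737.9 Mb
screen recording: 6.080 Mbps × 2220 s × 1.07 = 14442.4 Mb
interview recording: 9.610 Mbps × 2220 s × 1.07 = 22827.6 Mb
wedding highlight reel: 33.650 Mbps × 240 s × 1.07 = 8641.3 Mb
Total: 168340.7 Mb = 21042.6 MB.
At 1000 Mbps: 168340.7 / 1000 = 168 s ≈ 2.81 minutes.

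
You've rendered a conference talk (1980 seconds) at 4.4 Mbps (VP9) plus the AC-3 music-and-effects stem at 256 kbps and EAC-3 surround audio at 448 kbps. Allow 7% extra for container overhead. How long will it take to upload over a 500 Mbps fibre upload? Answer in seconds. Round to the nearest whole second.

Audio total: 256 + 448 = 704 kbps = 0.704 Mbps.
Total bitrate: 5.104 Mbps.
File: 5.104 Mbps × 1980 s = 10105.9 Mb.
With 7% container overhead: ×1.07. → 10813.3 Mb.
At 500 Mbps: 10813.3 / 500 = 21.6 s ≈ 21.6 seconds.

22 seconds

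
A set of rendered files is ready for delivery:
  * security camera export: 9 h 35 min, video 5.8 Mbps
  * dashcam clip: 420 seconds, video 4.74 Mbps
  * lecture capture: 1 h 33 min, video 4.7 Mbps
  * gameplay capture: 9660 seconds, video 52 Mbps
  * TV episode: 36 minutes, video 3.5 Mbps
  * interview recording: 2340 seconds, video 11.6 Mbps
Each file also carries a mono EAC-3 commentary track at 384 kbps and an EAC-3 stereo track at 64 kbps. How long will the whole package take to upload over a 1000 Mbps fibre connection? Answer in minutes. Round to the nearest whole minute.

Audio total: 384 + 64 = 448 kbps = 0.448 Mbps.
security camera export: 6.248 Mbps × 34500 s = 215556.0 Mb
dashcam clip: 5.188 Mbps × 420 s = 2179.0 Mb
lecture capture: 5.148 Mbps × 5580 s = 28725.8 Mb
gameplay capture: 52.448 Mbps × 9660 s = 506647.7 Mb
TV episode: 3.948 Mbps × 2160 s = 8527.7 Mb
interview recording: 12.048 Mbps × 2340 s = 28192.3 Mb
Total: 789828.5 Mb = 98728.6 MB.
At 1000 Mbps: 789828.5 / 1000 = 790 s ≈ 13.2 minutes.

13 minutes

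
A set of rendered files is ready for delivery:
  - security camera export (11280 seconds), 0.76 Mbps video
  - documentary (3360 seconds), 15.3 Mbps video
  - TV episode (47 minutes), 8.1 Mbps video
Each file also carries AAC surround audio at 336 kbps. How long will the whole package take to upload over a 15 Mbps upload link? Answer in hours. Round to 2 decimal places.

1.64 hours

Audio: 336 kbps = 0.336 Mbps.
security camera export: 1.096 Mbps × 11280 s = 12362.9 Mb
documentary: 15.636 Mbps × 3360 s = 52537.0 Mb
TV episode: 8.436 Mbps × 2820 s = 23789.5 Mb
Total: 88689.4 Mb = 11086.2 MB.
At 15 Mbps: 88689.4 / 15 = 5913 s ≈ 1.64 hours.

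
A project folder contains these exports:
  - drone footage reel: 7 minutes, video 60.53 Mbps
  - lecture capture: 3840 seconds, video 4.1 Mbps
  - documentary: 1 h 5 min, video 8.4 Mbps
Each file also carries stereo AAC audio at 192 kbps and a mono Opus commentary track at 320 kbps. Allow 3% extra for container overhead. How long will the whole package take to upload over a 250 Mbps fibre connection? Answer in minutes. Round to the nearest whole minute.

Audio total: 192 + 320 = 512 kbps = 0.512 Mbps.
drone footage reel: 61.042 Mbps × 420 s × 1.03 = 26406.8 Mb
lecture capture: 4.612 Mbps × 3840 s × 1.03 = 18241.4 Mb
documentary: 8.912 Mbps × 3900 s × 1.03 = 35799.5 Mb
Total: 80447.7 Mb = 10056.0 MB.
At 250 Mbps: 80447.7 / 250 = 322 s ≈ 5.36 minutes.

5 minutes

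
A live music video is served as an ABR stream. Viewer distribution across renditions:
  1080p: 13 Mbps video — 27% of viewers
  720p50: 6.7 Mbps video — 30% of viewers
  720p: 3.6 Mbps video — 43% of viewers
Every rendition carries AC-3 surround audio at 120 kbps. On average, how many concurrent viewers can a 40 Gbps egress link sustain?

Audio: 120 kbps = 0.120 Mbps.
Average per-viewer bitrate: 0.27×13.120 + 0.30×6.820 + 0.43×3.720 = 7.188 Mbps.
40 Gbps = 40,000 Mbps; 40,000 / 7.188 = 5564.83 → 5564.

5564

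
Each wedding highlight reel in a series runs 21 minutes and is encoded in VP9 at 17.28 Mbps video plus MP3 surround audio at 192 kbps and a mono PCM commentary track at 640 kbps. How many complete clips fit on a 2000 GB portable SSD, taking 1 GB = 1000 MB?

21 min = 1260 s
Audio total: 192 + 640 = 832 kbps = 0.832 Mbps.
Total bitrate: 18.112 Mbps.
Per item: 18.112 Mbps × 1260 s = 22,821 Mb = 2,853 MB.
Capacity: 2000 GB = 16,000,000 Mb; 701.10 items → 701 complete.

701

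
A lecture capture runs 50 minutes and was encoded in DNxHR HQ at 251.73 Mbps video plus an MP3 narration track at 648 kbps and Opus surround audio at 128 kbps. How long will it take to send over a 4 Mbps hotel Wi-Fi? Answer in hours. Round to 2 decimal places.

50 min = 3000 s
Audio total: 648 + 128 = 776 kbps = 0.776 Mbps.
Total bitrate: 252.506 Mbps.
File: 252.506 Mbps × 3000 s = 757518.0 Mb.
At 4 Mbps: 757518.0 / 4 = 189379.5 s ≈ 52.6 hours.

52.61 hours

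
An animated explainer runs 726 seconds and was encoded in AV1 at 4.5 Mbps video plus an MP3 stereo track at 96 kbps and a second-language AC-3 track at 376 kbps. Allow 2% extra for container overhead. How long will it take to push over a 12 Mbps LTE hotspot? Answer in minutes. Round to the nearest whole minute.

Audio total: 96 + 376 = 472 kbps = 0.472 Mbps.
Total bitrate: 4.972 Mbps.
File: 4.972 Mbps × 726 s = 3609.7 Mb.
With 2% container overhead: ×1.02. → 3681.9 Mb.
At 12 Mbps: 3681.9 / 12 = 306.8 s ≈ 5.11 minutes.

5 minutes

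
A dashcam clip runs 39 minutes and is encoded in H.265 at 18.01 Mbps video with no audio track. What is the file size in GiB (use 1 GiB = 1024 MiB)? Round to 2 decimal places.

39 min = 2340 s
Total bitrate: 18.01 Mbps.
Stream data: 18.010 Mbps × 2340 s = 42143.4 Mb.
42,143 Mb = 5,267,925,000 bytes ÷ 1,073,741,824 = 4.906 GiB.

4.91 GiB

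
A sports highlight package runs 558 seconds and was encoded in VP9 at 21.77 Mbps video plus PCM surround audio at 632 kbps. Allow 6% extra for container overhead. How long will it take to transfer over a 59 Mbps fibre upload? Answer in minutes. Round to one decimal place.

3.7 minutes

Audio: 632 kbps = 0.632 Mbps.
Total bitrate: 22.402 Mbps.
File: 22.402 Mbps × 558 s = 12500.3 Mb.
With 6% container overhead: ×1.06. → 13250.3 Mb.
At 59 Mbps: 13250.3 / 59 = 224.6 s ≈ 3.74 minutes.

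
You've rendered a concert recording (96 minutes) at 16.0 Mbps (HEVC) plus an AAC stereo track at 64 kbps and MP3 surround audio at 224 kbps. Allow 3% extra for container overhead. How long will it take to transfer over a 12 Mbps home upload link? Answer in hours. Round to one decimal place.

96 min = 5760 s
Audio total: 64 + 224 = 288 kbps = 0.288 Mbps.
Total bitrate: 16.288 Mbps.
File: 16.288 Mbps × 5760 s = 93818.9 Mb.
With 3% container overhead: ×1.03. → 96633.4 Mb.
At 12 Mbps: 96633.4 / 12 = 8052.8 s ≈ 2.24 hours.

2.2 hours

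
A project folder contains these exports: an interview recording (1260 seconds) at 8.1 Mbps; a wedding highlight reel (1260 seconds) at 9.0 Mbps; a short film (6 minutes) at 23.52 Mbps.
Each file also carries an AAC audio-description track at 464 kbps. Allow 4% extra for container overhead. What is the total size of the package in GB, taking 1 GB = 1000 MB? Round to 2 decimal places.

Audio: 464 kbps = 0.464 Mbps.
interview recording: 8.564 Mbps × 1260 s × 1.04 = 11222.3 Mb
wedding highlight reel: 9.464 Mbps × 1260 s × 1.04 = 12401.6 Mb
short film: 23.984 Mbps × 360 s × 1.04 = 8979.6 Mb
Total: 32603.5 Mb = 4075.4 MB.
= 4.075 GB.

4.08 GB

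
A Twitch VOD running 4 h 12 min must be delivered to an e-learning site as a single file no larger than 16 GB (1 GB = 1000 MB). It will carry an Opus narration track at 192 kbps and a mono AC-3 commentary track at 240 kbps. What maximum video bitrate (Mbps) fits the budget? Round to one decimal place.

Budget: 16 GB = 128000.0 Mb.
4 h 12 min = 252 min = 15120 s
Total bitrate budget: 128000.0 Mb / 15120 s = 8.466 Mbps.
Audio total: 192 + 240 = 432 kbps = 0.432 Mbps.
Video: 8.466 − 0.432 = 8.034 Mbps.

8.0 Mbps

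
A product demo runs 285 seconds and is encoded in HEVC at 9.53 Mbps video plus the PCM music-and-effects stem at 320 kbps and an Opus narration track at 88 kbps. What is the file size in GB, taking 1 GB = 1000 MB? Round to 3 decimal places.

0.354 GB

Audio total: 320 + 88 = 408 kbps = 0.408 Mbps.
Total bitrate: 9.53 + 0.408 = 9.938 Mbps.
Stream data: 9.938 Mbps × 285 s = 2832.3 Mb.
2,832 Mb ÷ 8 = 354.0 MB → 0.354 GB.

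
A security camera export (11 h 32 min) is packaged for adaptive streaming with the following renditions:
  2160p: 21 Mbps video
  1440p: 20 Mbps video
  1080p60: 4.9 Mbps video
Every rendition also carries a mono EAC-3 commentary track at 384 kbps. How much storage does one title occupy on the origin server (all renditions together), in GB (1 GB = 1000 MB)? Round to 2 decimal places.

244.20 GB

11 h 32 min = 692 min = 41520 s
Audio: 384 kbps = 0.384 Mbps.
Sum of rendition bitrates: (21+0.384) + (20+0.384) + (4.9+0.384) = 47.052 Mbps.
× 41520 s = 1,953,599 Mb = 244,200 MB = 244.2 GB.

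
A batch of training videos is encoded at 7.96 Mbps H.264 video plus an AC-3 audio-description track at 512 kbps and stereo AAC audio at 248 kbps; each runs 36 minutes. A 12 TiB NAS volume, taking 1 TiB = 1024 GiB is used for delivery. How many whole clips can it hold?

36 min = 2160 s
Audio total: 512 + 248 = 760 kbps = 0.760 Mbps.
Total bitrate: 8.720 Mbps.
Per item: 8.720 Mbps × 2160 s = 18,835 Mb = 2,354 MB.
Capacity: 12 TiB = 105,553,116 Mb; 5604.03 items → 5604 complete.

5604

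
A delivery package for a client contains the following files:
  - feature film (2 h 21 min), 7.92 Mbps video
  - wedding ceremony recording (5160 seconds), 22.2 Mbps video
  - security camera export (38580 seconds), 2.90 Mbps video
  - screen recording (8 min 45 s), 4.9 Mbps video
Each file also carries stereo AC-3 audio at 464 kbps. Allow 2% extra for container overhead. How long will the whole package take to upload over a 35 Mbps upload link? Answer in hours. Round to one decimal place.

Audio: 464 kbps = 0.464 Mbps.
feature film: 8.384 Mbps × 8460 s × 1.02 = 72347.2 Mb
wedding ceremony recording: 22.664 Mbps × 5160 s × 1.02 = 119285.2 Mb
security camera export: 3.364 Mbps × 38580 s × 1.02 = 132378.8 Mb
screen recording: 5.364 Mbps × 525 s × 1.02 = 2872.4 Mb
Total: 326883.6 Mb = 40860.4 MB.
At 35 Mbps: 326883.6 / 35 = 9340 s ≈ 2.59 hours.

2.6 hours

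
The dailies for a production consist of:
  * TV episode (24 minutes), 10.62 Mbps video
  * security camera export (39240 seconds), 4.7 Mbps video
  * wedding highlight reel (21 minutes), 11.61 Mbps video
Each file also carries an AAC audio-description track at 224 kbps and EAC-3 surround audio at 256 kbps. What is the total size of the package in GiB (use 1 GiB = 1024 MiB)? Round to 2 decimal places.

Audio total: 224 + 256 = 480 kbps = 0.480 Mbps.
TV episode: 11.100 Mbps × 1440 s = 15984.0 Mb
security camera export: 5.180 Mbps × 39240 s = 203263.2 Mb
wedding highlight reel: 12.090 Mbps × 1260 s = 15233.4 Mb
Total: 234480.6 Mb = 29310.1 MB.
= 27.30 GiB.

27.30 GiB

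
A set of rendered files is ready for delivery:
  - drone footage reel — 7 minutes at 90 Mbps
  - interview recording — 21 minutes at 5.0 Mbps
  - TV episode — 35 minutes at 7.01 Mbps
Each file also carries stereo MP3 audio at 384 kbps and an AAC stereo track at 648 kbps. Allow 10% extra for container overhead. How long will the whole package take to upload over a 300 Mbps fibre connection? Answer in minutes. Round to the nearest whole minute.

4 minutes

Audio total: 384 + 648 = 1032 kbps = 1.032 Mbps.
drone footage reel: 91.032 Mbps × 420 s × 1.10 = 42056.8 Mb
interview recording: 6.032 Mbps × 1260 s × 1.10 = 8360.4 Mb
TV episode: 8.042 Mbps × 2100 s × 1.10 = 18577.0 Mb
Total: 68994.2 Mb = 8624.3 MB.
At 300 Mbps: 68994.2 / 300 = 230 s ≈ 3.83 minutes.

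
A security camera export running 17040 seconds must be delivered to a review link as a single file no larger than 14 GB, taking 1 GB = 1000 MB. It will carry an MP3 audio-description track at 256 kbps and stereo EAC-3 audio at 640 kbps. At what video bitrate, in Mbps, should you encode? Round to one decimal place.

5.7 Mbps

Budget: 14 GB = 112000.0 Mb.
Total bitrate budget: 112000.0 Mb / 17040 s = 6.573 Mbps.
Audio total: 256 + 640 = 896 kbps = 0.896 Mbps.
Video: 6.573 − 0.896 = 5.677 Mbps.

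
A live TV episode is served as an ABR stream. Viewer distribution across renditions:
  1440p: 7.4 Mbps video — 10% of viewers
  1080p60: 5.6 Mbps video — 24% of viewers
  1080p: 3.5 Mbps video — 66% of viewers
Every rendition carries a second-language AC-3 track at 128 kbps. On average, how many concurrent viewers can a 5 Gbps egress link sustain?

1105

Audio: 128 kbps = 0.128 Mbps.
Average per-viewer bitrate: 0.10×7.528 + 0.24×5.728 + 0.66×3.628 = 4.522 Mbps.
5 Gbps = 5,000 Mbps; 5,000 / 4.522 = 1105.71 → 1105.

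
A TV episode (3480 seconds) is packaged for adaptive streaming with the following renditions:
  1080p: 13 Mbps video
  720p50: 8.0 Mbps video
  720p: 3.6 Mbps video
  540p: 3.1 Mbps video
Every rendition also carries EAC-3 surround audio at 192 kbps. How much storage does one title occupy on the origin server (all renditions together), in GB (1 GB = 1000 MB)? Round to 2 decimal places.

12.38 GB

Audio: 192 kbps = 0.192 Mbps.
Sum of rendition bitrates: (13+0.192) + (8.0+0.192) + (3.6+0.192) + (3.1+0.192) = 28.468 Mbps.
× 3480 s = 99,069 Mb = 12,384 MB = 12.38 GB.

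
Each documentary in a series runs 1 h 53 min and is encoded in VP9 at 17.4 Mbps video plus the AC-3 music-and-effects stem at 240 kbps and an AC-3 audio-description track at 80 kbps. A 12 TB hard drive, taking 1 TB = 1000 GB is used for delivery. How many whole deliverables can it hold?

799

1 h 53 min = 113 min = 6780 s
Audio total: 240 + 80 = 320 kbps = 0.320 Mbps.
Total bitrate: 17.720 Mbps.
Per item: 17.720 Mbps × 6780 s = 120,142 Mb = 15,018 MB.
Capacity: 12 TB = 96,000,000 Mb; 799.06 items → 799 complete.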